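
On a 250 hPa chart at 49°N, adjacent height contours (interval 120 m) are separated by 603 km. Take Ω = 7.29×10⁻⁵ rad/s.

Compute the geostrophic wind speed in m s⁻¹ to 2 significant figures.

Coriolis parameter at 49°N:
f = 2Ω sin φ = 2 × 7.29×10⁻⁵ × sin 49° = 1.10×10⁻⁴ s⁻¹
Height gradient: |∂Z/∂n| = 120 m / 603000 m = 1.99×10⁻⁴
On a pressure surface, geostrophic balance gives V_g = (g/f)|∂Z/∂n|:
V_g = 9.81 × 1.99×10⁻⁴ / 1.10×10⁻⁴ = 17.7 m/s

18 m s⁻¹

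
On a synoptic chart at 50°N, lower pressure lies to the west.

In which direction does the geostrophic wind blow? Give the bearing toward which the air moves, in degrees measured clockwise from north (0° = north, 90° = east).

The pressure-gradient force points toward the west (bearing 270°).
Geostrophic balance: in the Northern Hemisphere the Coriolis force deflects motion to the right, so the geostrophic wind blows 90° to the right of the pressure-gradient force (low pressure on the left).
Rotating 270° by 90° clockwise gives 000° — the wind blows toward the north.

000°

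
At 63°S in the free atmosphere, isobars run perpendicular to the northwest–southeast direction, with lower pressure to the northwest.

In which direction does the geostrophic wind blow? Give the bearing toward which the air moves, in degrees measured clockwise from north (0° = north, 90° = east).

The pressure-gradient force points toward the northwest (bearing 315°).
Geostrophic balance: in the Southern Hemisphere the Coriolis force deflects motion to the left, so the geostrophic wind blows 90° to the left of the pressure-gradient force (low pressure on the right).
Rotating 315° by 90° counterclockwise gives 225° — the wind blows toward the southwest.

225°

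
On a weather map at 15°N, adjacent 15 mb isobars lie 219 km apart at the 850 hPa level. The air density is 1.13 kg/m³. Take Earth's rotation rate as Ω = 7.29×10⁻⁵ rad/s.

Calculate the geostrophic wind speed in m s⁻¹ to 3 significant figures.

161 m s⁻¹

Coriolis parameter at 15°N:
f = 2Ω sin φ = 2 × 7.29×10⁻⁵ × sin 15° = 3.77×10⁻⁵ s⁻¹
Pressure gradient: |∂P/∂n| = 1500 Pa / 219000 m = 6.85×10⁻³ Pa/m
Geostrophic balance (pressure-gradient force = Coriolis force):
V_g = (1/(fρ)) |∂P/∂n| = 6.85×10⁻³ / (3.77×10⁻⁵ × 1.13) = 161 m/s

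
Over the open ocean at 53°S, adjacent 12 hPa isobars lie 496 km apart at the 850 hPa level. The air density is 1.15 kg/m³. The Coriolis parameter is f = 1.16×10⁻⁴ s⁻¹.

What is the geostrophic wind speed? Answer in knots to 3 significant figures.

Pressure gradient: |∂P/∂n| = 1200 Pa / 496000 m = 2.42×10⁻³ Pa/m
Geostrophic balance (pressure-gradient force = Coriolis force):
V_g = (1/(fρ)) |∂P/∂n| = 2.42×10⁻³ / (1.16×10⁻⁴ × 1.15) = 18.1 m/s
Converting: 18.1 m/s × 1.944 = 35.3 knots

35.3 knots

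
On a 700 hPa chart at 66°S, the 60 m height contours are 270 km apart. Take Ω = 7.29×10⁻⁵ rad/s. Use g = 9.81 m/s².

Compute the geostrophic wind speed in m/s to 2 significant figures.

Coriolis parameter at 66°S:
f = 2Ω sin φ = 2 × 7.29×10⁻⁵ × sin 66° = 1.33×10⁻⁴ s⁻¹
Height gradient: |∂Z/∂n| = 60 m / 270000 m = 2.22×10⁻⁴
On a pressure surface, geostrophic balance gives V_g = (g/f)|∂Z/∂n|:
V_g = 9.81 × 2.22×10⁻⁴ / 1.33×10⁻⁴ = 16.4 m/s

16 m/s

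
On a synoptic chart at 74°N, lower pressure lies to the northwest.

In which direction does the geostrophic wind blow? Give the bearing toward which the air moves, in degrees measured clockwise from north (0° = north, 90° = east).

045°

The pressure-gradient force points toward the northwest (bearing 315°).
Geostrophic balance: in the Northern Hemisphere the Coriolis force deflects motion to the right, so the geostrophic wind blows 90° to the right of the pressure-gradient force (low pressure on the left).
Rotating 315° by 90° clockwise gives 045° — the wind blows toward the northeast.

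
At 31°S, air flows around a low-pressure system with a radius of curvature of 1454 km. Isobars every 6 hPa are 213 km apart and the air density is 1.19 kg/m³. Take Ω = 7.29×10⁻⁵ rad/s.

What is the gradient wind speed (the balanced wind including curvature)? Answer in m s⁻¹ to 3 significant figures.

25.5 m s⁻¹

Coriolis parameter at 31°S:
f = 2Ω sin φ = 2 × 7.29×10⁻⁵ × sin 31° = 7.51×10⁻⁵ s⁻¹
Pressure gradient: |∂P/∂n| = 600 Pa / 213000 m = 2.82×10⁻³ Pa/m
Geostrophic speed: V_g = |∂P/∂n|/(fρ) = 2.82×10⁻³/(7.51×10⁻⁵ × 1.19) = 31.5 m/s
Around a low, centrifugal force acts outward with Coriolis, so pressure-gradient force balances both:
(1/ρ)|∂P/∂n| = fV + V²/R  →  V² + fR·V − fR·V_g = 0
With fR = 7.51×10⁻⁵ × 1454×10³ m = 109 m/s:
V = [−fR + √((fR)² + 4 fR V_g)]/2 = [−109 + √(109² + 4×109×31.5)]/2 = 25.5 m/s
Subgeostrophic (V < V_g = 31.5 m/s), as expected around a low.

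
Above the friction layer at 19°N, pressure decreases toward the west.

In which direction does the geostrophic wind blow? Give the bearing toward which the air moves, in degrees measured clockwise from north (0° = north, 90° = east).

The pressure-gradient force points toward the west (bearing 270°).
Geostrophic balance: in the Northern Hemisphere the Coriolis force deflects motion to the right, so the geostrophic wind blows 90° to the right of the pressure-gradient force (low pressure on the left).
Rotating 270° by 90° clockwise gives 000° — the wind blows toward the north.

000°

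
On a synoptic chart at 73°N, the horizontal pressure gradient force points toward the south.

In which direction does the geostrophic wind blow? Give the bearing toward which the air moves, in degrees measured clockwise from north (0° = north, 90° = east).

The pressure-gradient force points toward the south (bearing 180°).
Geostrophic balance: in the Northern Hemisphere the Coriolis force deflects motion to the right, so the geostrophic wind blows 90° to the right of the pressure-gradient force (low pressure on the left).
Rotating 180° by 90° clockwise gives 270° — the wind blows toward the west.

270°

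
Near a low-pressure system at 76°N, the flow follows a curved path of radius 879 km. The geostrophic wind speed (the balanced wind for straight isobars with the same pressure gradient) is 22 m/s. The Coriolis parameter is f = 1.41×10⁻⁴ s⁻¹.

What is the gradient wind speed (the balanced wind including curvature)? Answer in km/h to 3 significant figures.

68.6 km/h

Around a low, centrifugal force acts outward with Coriolis, so pressure-gradient force balances both:
(1/ρ)|∂P/∂n| = fV + V²/R  →  V² + fR·V − fR·V_g = 0
With fR = 1.41×10⁻⁴ × 879×10³ m = 124 m/s:
V = [−fR + √((fR)² + 4 fR V_g)]/2 = [−124 + √(124² + 4×124×22)]/2 = 19.1 m/s
Subgeostrophic (V < V_g = 22 m/s), as expected around a low.
Converting: 19.1 m/s × 3.6 = 68.6 km/h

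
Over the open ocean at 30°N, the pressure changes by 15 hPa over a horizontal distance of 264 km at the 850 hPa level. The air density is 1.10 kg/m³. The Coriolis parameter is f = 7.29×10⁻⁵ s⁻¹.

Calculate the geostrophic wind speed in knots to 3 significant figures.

Pressure gradient: |∂P/∂n| = 1500 Pa / 264000 m = 5.68×10⁻³ Pa/m
Geostrophic balance (pressure-gradient force = Coriolis force):
V_g = (1/(fρ)) |∂P/∂n| = 5.68×10⁻³ / (7.29×10⁻⁵ × 1.10) = 70.9 m/s
Converting: 70.9 m/s × 1.944 = 138 knots

138 knots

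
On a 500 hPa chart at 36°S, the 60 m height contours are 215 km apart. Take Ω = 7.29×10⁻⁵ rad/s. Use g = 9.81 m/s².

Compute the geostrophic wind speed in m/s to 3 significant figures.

Coriolis parameter at 36°S:
f = 2Ω sin φ = 2 × 7.29×10⁻⁵ × sin 36° = 8.57×10⁻⁵ s⁻¹
Height gradient: |∂Z/∂n| = 60 m / 215000 m = 2.79×10⁻⁴
On a pressure surface, geostrophic balance gives V_g = (g/f)|∂Z/∂n|:
V_g = 9.81 × 2.79×10⁻⁴ / 8.57×10⁻⁵ = 31.9 m/s

31.9 m/s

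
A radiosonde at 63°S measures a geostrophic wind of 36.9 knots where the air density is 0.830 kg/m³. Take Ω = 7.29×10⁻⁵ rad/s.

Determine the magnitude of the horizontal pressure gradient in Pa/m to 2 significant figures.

Coriolis parameter at 63°S:
f = 2Ω sin φ = 2 × 7.29×10⁻⁵ × sin 63° = 1.30×10⁻⁴ s⁻¹
Wind speed in SI: 36.9 knots = 19.0 m/s
Geostrophic balance rearranged: |∂P/∂n| = f ρ V_g
|∂P/∂n| = 1.30×10⁻⁴ × 0.830 × 19.0 = 2.05×10⁻³ Pa/m

2.0×10⁻³ Pa/m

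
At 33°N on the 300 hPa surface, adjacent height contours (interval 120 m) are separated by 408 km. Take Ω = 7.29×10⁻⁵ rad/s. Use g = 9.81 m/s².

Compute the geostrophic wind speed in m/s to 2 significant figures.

Coriolis parameter at 33°N:
f = 2Ω sin φ = 2 × 7.29×10⁻⁵ × sin 33° = 7.94×10⁻⁵ s⁻¹
Height gradient: |∂Z/∂n| = 120 m / 408000 m = 2.94×10⁻⁴
On a pressure surface, geostrophic balance gives V_g = (g/f)|∂Z/∂n|:
V_g = 9.81 × 2.94×10⁻⁴ / 7.94×10⁻⁵ = 36.3 m/s

36 m/s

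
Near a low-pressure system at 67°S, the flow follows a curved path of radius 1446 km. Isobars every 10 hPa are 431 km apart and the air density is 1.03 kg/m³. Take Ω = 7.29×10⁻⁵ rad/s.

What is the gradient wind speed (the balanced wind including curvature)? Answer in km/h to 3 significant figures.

55.9 km/h

Coriolis parameter at 67°S:
f = 2Ω sin φ = 2 × 7.29×10⁻⁵ × sin 67° = 1.34×10⁻⁴ s⁻¹
Pressure gradient: |∂P/∂n| = 1000 Pa / 431000 m = 2.32×10⁻³ Pa/m
Geostrophic speed: V_g = |∂P/∂n|/(fρ) = 2.32×10⁻³/(1.34×10⁻⁴ × 1.03) = 16.8 m/s
Around a low, centrifugal force acts outward with Coriolis, so pressure-gradient force balances both:
(1/ρ)|∂P/∂n| = fV + V²/R  →  V² + fR·V − fR·V_g = 0
With fR = 1.34×10⁻⁴ × 1446×10³ m = 194 m/s:
V = [−fR + √((fR)² + 4 fR V_g)]/2 = [−194 + √(194² + 4×194×16.8)]/2 = 15.5 m/s
Subgeostrophic (V < V_g = 16.8 m/s), as expected around a low.
Converting: 15.5 m/s × 3.6 = 55.9 km/h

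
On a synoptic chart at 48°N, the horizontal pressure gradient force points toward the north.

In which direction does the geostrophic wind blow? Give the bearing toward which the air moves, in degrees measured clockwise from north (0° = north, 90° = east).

090°

The pressure-gradient force points toward the north (bearing 000°).
Geostrophic balance: in the Northern Hemisphere the Coriolis force deflects motion to the right, so the geostrophic wind blows 90° to the right of the pressure-gradient force (low pressure on the left).
Rotating 000° by 90° clockwise gives 090° — the wind blows toward the east.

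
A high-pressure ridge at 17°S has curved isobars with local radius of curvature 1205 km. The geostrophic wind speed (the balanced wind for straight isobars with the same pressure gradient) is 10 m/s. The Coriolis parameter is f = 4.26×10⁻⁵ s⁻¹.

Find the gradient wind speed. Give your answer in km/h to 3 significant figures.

Around a high, pressure-gradient force acts outward with centrifugal, so Coriolis balances both:
fV = (1/ρ)|∂P/∂n| + V²/R  →  V² − fR·V + fR·V_g = 0
With fR = 4.26×10⁻⁵ × 1205×10³ m = 51.3 m/s:
V = [fR − √((fR)² − 4 fR V_g)]/2 = [51.3 − √(51.3² − 4×51.3×10)]/2 = 13.6 m/s
Supergeostrophic (V > V_g = 10 m/s), as expected around a high.
Converting: 13.6 m/s × 3.6 = 49.0 km/h

49.0 km/h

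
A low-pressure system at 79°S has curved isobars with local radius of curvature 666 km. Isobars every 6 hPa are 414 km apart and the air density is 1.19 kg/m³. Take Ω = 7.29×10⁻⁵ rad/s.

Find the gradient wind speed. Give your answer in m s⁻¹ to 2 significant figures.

Coriolis parameter at 79°S:
f = 2Ω sin φ = 2 × 7.29×10⁻⁵ × sin 79° = 1.43×10⁻⁴ s⁻¹
Pressure gradient: |∂P/∂n| = 600 Pa / 414000 m = 1.45×10⁻³ Pa/m
Geostrophic speed: V_g = |∂P/∂n|/(fρ) = 1.45×10⁻³/(1.43×10⁻⁴ × 1.19) = 8.51 m/s
Around a low, centrifugal force acts outward with Coriolis, so pressure-gradient force balances both:
(1/ρ)|∂P/∂n| = fV + V²/R  →  V² + fR·V − fR·V_g = 0
With fR = 1.43×10⁻⁴ × 666×10³ m = 95.3 m/s:
V = [−fR + √((fR)² + 4 fR V_g)]/2 = [−95.3 + √(95.3² + 4×95.3×8.51)]/2 = 7.86 m/s
Subgeostrophic (V < V_g = 8.51 m/s), as expected around a low.

7.9 m s⁻¹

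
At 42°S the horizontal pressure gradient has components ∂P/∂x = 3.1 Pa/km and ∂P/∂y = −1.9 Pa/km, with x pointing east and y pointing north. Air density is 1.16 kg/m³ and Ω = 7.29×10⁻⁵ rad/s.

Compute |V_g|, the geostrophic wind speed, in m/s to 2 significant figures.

Coriolis parameter at 42°S:
f = 2Ω sin φ = 2 × 7.29×10⁻⁵ × sin 42° = 9.76×10⁻⁵ s⁻¹
In the Southern Hemisphere f is negative: f = −9.76×10⁻⁵ s⁻¹.
Component geostrophic relations (x east, y north):
u_g = −(1/(fρ)) ∂P/∂y,  v_g = (1/(fρ)) ∂P/∂x
u_g = −(−1.9×10⁻³)/(−9.76×10⁻⁵ × 1.16) = −16.8 m/s;  v_g = (3.1×10⁻³)/(−9.76×10⁻⁵ × 1.16) = −27.4 m/s
|V_g| = √(u_g² + v_g²) = 32.1 m/s

32 m/s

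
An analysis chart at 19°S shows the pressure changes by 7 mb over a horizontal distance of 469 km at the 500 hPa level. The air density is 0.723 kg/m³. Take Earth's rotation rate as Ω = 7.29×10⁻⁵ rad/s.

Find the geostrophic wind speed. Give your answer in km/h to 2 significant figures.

160 km/h

Coriolis parameter at 19°S:
f = 2Ω sin φ = 2 × 7.29×10⁻⁵ × sin 19° = 4.75×10⁻⁵ s⁻¹
Pressure gradient: |∂P/∂n| = 700 Pa / 469000 m = 1.49×10⁻³ Pa/m
Geostrophic balance (pressure-gradient force = Coriolis force):
V_g = (1/(fρ)) |∂P/∂n| = 1.49×10⁻³ / (4.75×10⁻⁵ × 0.723) = 43.5 m/s
Converting: 43.5 m/s × 3.6 = 160 km/h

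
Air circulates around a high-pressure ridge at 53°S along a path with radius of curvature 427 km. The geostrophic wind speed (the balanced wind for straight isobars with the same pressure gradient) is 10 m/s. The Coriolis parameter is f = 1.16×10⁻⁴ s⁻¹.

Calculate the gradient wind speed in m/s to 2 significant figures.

Around a high, pressure-gradient force acts outward with centrifugal, so Coriolis balances both:
fV = (1/ρ)|∂P/∂n| + V²/R  →  V² − fR·V + fR·V_g = 0
With fR = 1.16×10⁻⁴ × 427×10³ m = 49.5 m/s:
V = [fR − √((fR)² − 4 fR V_g)]/2 = [49.5 − √(49.5² − 4×49.5×10)]/2 = 13.9 m/s
Supergeostrophic (V > V_g = 10 m/s), as expected around a high.

14 m/s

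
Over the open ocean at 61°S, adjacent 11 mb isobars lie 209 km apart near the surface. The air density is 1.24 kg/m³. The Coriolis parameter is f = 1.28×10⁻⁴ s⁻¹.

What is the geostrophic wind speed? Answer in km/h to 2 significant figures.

Pressure gradient: |∂P/∂n| = 1100 Pa / 209000 m = 5.26×10⁻³ Pa/m
Geostrophic balance (pressure-gradient force = Coriolis force):
V_g = (1/(fρ)) |∂P/∂n| = 5.26×10⁻³ / (1.28×10⁻⁴ × 1.24) = 33.2 m/s
Converting: 33.2 m/s × 3.6 = 120 km/h

120 km/h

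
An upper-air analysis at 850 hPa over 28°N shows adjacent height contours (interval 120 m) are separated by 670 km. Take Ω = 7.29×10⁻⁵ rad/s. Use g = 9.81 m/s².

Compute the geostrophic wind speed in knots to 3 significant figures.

Coriolis parameter at 28°N:
f = 2Ω sin φ = 2 × 7.29×10⁻⁵ × sin 28° = 6.84×10⁻⁵ s⁻¹
Height gradient: |∂Z/∂n| = 120 m / 670000 m = 1.79×10⁻⁴
On a pressure surface, geostrophic balance gives V_g = (g/f)|∂Z/∂n|:
V_g = 9.81 × 1.79×10⁻⁴ / 6.84×10⁻⁵ = 25.7 m/s
Converting: 25.7 m/s × 1.944 = 49.9 knots

49.9 knots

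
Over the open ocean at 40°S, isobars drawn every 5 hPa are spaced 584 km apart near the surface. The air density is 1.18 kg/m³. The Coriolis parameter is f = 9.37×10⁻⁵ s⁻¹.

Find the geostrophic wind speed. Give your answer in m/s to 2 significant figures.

Pressure gradient: |∂P/∂n| = 500 Pa / 584000 m = 8.56×10⁻⁴ Pa/m
Geostrophic balance (pressure-gradient force = Coriolis force):
V_g = (1/(fρ)) |∂P/∂n| = 8.56×10⁻⁴ / (9.37×10⁻⁵ × 1.18) = 7.74 m/s

7.7 m/s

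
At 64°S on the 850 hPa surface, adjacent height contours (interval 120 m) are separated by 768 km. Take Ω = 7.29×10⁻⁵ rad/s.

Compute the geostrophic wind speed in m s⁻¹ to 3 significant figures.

Coriolis parameter at 64°S:
f = 2Ω sin φ = 2 × 7.29×10⁻⁵ × sin 64° = 1.31×10⁻⁴ s⁻¹
Height gradient: |∂Z/∂n| = 120 m / 768000 m = 1.56×10⁻⁴
On a pressure surface, geostrophic balance gives V_g = (g/f)|∂Z/∂n|:
V_g = 9.81 × 1.56×10⁻⁴ / 1.31×10⁻⁴ = 11.7 m/s

11.7 m s⁻¹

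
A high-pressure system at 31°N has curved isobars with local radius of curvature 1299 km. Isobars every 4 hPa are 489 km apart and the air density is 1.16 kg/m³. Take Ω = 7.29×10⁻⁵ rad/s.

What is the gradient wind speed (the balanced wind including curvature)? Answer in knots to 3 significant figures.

Coriolis parameter at 31°N:
f = 2Ω sin φ = 2 × 7.29×10⁻⁵ × sin 31° = 7.51×10⁻⁵ s⁻¹
Pressure gradient: |∂P/∂n| = 400 Pa / 489000 m = 8.18×10⁻⁴ Pa/m
Geostrophic speed: V_g = |∂P/∂n|/(fρ) = 8.18×10⁻⁴/(7.51×10⁻⁵ × 1.16) = 9.39 m/s
Around a high, pressure-gradient force acts outward with centrifugal, so Coriolis balances both:
fV = (1/ρ)|∂P/∂n| + V²/R  →  V² − fR·V + fR·V_g = 0
With fR = 7.51×10⁻⁵ × 1299×10³ m = 97.5 m/s:
V = [fR − √((fR)² − 4 fR V_g)]/2 = [97.5 − √(97.5² − 4×97.5×9.39)]/2 = 10.5 m/s
Supergeostrophic (V > V_g = 9.39 m/s), as expected around a high.
Converting: 10.5 m/s × 1.944 = 20.5 knots

20.5 knots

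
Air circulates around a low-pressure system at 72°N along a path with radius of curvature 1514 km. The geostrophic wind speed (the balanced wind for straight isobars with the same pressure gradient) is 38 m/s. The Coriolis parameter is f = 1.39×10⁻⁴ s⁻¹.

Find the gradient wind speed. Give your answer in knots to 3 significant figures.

Around a low, centrifugal force acts outward with Coriolis, so pressure-gradient force balances both:
(1/ρ)|∂P/∂n| = fV + V²/R  →  V² + fR·V − fR·V_g = 0
With fR = 1.39×10⁻⁴ × 1514×10³ m = 210 m/s:
V = [−fR + √((fR)² + 4 fR V_g)]/2 = [−210 + √(210² + 4×210×38)]/2 = 32.9 m/s
Subgeostrophic (V < V_g = 38 m/s), as expected around a low.
Converting: 32.9 m/s × 1.944 = 63.9 knots

63.9 knots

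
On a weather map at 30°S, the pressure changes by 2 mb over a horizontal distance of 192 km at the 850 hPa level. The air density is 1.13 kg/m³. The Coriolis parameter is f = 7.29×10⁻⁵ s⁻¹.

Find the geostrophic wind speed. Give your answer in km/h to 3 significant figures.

45.5 km/h

Pressure gradient: |∂P/∂n| = 200 Pa / 192000 m = 1.04×10⁻³ Pa/m
Geostrophic balance (pressure-gradient force = Coriolis force):
V_g = (1/(fρ)) |∂P/∂n| = 1.04×10⁻³ / (7.29×10⁻⁵ × 1.13) = 12.6 m/s
Converting: 12.6 m/s × 3.6 = 45.5 km/h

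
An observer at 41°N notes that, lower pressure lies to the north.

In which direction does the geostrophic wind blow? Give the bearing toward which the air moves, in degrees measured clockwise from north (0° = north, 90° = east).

090°

The pressure-gradient force points toward the north (bearing 000°).
Geostrophic balance: in the Northern Hemisphere the Coriolis force deflects motion to the right, so the geostrophic wind blows 90° to the right of the pressure-gradient force (low pressure on the left).
Rotating 000° by 90° clockwise gives 090° — the wind blows toward the east.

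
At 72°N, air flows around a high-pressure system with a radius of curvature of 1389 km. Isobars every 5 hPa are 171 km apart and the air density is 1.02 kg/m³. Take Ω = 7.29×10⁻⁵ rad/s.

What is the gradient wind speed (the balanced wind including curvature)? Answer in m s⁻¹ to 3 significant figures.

Coriolis parameter at 72°N:
f = 2Ω sin φ = 2 × 7.29×10⁻⁵ × sin 72° = 1.39×10⁻⁴ s⁻¹
Pressure gradient: |∂P/∂n| = 500 Pa / 171000 m = 2.92×10⁻³ Pa/m
Geostrophic speed: V_g = |∂P/∂n|/(fρ) = 2.92×10⁻³/(1.39×10⁻⁴ × 1.02) = 20.7 m/s
Around a high, pressure-gradient force acts outward with centrifugal, so Coriolis balances both:
fV = (1/ρ)|∂P/∂n| + V²/R  →  V² − fR·V + fR·V_g = 0
With fR = 1.39×10⁻⁴ × 1389×10³ m = 193 m/s:
V = [fR − √((fR)² − 4 fR V_g)]/2 = [193 − √(193² − 4×193×20.7)]/2 = 23.6 m/s
Supergeostrophic (V > V_g = 20.7 m/s), as expected around a high.

23.6 m s⁻¹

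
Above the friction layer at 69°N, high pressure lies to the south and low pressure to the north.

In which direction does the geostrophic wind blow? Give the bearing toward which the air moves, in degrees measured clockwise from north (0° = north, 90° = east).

090°

The pressure-gradient force points toward the north (bearing 000°).
Geostrophic balance: in the Northern Hemisphere the Coriolis force deflects motion to the right, so the geostrophic wind blows 90° to the right of the pressure-gradient force (low pressure on the left).
Rotating 000° by 90° clockwise gives 090° — the wind blows toward the east.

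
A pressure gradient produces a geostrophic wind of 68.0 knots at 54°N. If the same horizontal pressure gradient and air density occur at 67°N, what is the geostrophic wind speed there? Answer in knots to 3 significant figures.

59.8 knots

With the same pressure gradient and density, V_g ∝ 1/f ∝ 1/sin φ.
V₂ = V₁ · sin φ₁ / sin φ₂ = 68.0 × sin 54° / sin 67°
V₂ = 68.0 × 0.8090/0.9205 = 59.8 knots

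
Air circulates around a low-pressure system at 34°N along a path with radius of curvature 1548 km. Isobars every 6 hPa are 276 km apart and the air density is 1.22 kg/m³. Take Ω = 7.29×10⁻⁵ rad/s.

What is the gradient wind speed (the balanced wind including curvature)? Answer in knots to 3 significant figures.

Coriolis parameter at 34°N:
f = 2Ω sin φ = 2 × 7.29×10⁻⁵ × sin 34° = 8.15×10⁻⁵ s⁻¹
Pressure gradient: |∂P/∂n| = 600 Pa / 276000 m = 2.17×10⁻³ Pa/m
Geostrophic speed: V_g = |∂P/∂n|/(fρ) = 2.17×10⁻³/(8.15×10⁻⁵ × 1.22) = 21.9 m/s
Around a low, centrifugal force acts outward with Coriolis, so pressure-gradient force balances both:
(1/ρ)|∂P/∂n| = fV + V²/R  →  V² + fR·V − fR·V_g = 0
With fR = 8.15×10⁻⁵ × 1548×10³ m = 126 m/s:
V = [−fR + √((fR)² + 4 fR V_g)]/2 = [−126 + √(126² + 4×126×21.9)]/2 = 19 m/s
Subgeostrophic (V < V_g = 21.9 m/s), as expected around a low.
Converting: 19 m/s × 1.944 = 36.9 knots

36.9 knots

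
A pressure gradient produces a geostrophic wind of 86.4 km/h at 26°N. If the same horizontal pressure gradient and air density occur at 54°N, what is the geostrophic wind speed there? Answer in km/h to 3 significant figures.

With the same pressure gradient and density, V_g ∝ 1/f ∝ 1/sin φ.
V₂ = V₁ · sin φ₁ / sin φ₂ = 86.4 × sin 26° / sin 54°
V₂ = 86.4 × 0.4384/0.8090 = 46.8 km/h

46.8 km/h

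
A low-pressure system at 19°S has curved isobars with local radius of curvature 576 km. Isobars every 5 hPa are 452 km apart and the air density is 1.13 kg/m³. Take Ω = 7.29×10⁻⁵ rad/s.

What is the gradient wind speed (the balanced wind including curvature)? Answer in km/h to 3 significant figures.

Coriolis parameter at 19°S:
f = 2Ω sin φ = 2 × 7.29×10⁻⁵ × sin 19° = 4.75×10⁻⁵ s⁻¹
Pressure gradient: |∂P/∂n| = 500 Pa / 452000 m = 1.11×10⁻³ Pa/m
Geostrophic speed: V_g = |∂P/∂n|/(fρ) = 1.11×10⁻³/(4.75×10⁻⁵ × 1.13) = 20.6 m/s
Around a low, centrifugal force acts outward with Coriolis, so pressure-gradient force balances both:
(1/ρ)|∂P/∂n| = fV + V²/R  →  V² + fR·V − fR·V_g = 0
With fR = 4.75×10⁻⁵ × 576×10³ m = 27.3 m/s:
V = [−fR + √((fR)² + 4 fR V_g)]/2 = [−27.3 + √(27.3² + 4×27.3×20.6)]/2 = 13.7 m/s
Subgeostrophic (V < V_g = 20.6 m/s), as expected around a low.
Converting: 13.7 m/s × 3.6 = 49.4 km/h

49.4 km/h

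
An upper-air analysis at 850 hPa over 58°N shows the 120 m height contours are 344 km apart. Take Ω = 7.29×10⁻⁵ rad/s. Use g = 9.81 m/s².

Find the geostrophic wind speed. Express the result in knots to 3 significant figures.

53.8 knots

Coriolis parameter at 58°N:
f = 2Ω sin φ = 2 × 7.29×10⁻⁵ × sin 58° = 1.24×10⁻⁴ s⁻¹
Height gradient: |∂Z/∂n| = 120 m / 344000 m = 3.49×10⁻⁴
On a pressure surface, geostrophic balance gives V_g = (g/f)|∂Z/∂n|:
V_g = 9.81 × 3.49×10⁻⁴ / 1.24×10⁻⁴ = 27.7 m/s
Converting: 27.7 m/s × 1.944 = 53.8 knots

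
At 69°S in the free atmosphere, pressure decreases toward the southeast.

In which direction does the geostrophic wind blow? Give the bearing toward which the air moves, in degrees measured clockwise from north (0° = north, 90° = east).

The pressure-gradient force points toward the southeast (bearing 135°).
Geostrophic balance: in the Southern Hemisphere the Coriolis force deflects motion to the left, so the geostrophic wind blows 90° to the left of the pressure-gradient force (low pressure on the right).
Rotating 135° by 90° counterclockwise gives 045° — the wind blows toward the northeast.

045°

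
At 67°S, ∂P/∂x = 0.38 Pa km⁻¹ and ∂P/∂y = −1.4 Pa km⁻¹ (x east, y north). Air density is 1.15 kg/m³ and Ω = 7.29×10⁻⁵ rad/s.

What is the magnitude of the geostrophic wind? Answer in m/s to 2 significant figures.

9.4 m/s

Coriolis parameter at 67°S:
f = 2Ω sin φ = 2 × 7.29×10⁻⁵ × sin 67° = 1.34×10⁻⁴ s⁻¹
In the Southern Hemisphere f is negative: f = −1.34×10⁻⁴ s⁻¹.
Component geostrophic relations (x east, y north):
u_g = −(1/(fρ)) ∂P/∂y,  v_g = (1/(fρ)) ∂P/∂x
u_g = −(−1.4×10⁻³)/(−1.34×10⁻⁴ × 1.15) = −9.07 m/s;  v_g = (0.38×10⁻³)/(−1.34×10⁻⁴ × 1.15) = −2.46 m/s
|V_g| = √(u_g² + v_g²) = 9.40 m/s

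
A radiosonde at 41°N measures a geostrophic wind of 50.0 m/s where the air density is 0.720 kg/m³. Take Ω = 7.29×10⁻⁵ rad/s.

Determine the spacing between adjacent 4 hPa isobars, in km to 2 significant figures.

Coriolis parameter at 41°N:
f = 2Ω sin φ = 2 × 7.29×10⁻⁵ × sin 41° = 9.57×10⁻⁵ s⁻¹
Geostrophic balance rearranged: |∂P/∂n| = f ρ V_g
|∂P/∂n| = 9.57×10⁻⁵ × 0.720 × 50.0 = 3.44×10⁻³ Pa/m
Isobar spacing: Δn = ΔP/|∂P/∂n| = 400 Pa / 3.44×10⁻³ Pa/m = 116160 m ≈ 120 km

120 km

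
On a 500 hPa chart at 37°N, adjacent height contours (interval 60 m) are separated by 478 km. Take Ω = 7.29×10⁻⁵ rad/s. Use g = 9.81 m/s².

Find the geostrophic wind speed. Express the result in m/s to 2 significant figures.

14 m/s

Coriolis parameter at 37°N:
f = 2Ω sin φ = 2 × 7.29×10⁻⁵ × sin 37° = 8.77×10⁻⁵ s⁻¹
Height gradient: |∂Z/∂n| = 60 m / 478000 m = 1.26×10⁻⁴
On a pressure surface, geostrophic balance gives V_g = (g/f)|∂Z/∂n|:
V_g = 9.81 × 1.26×10⁻⁴ / 8.77×10⁻⁵ = 14.0 m/s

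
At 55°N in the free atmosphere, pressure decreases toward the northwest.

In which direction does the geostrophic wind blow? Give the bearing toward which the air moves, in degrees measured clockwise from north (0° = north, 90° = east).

045°

The pressure-gradient force points toward the northwest (bearing 315°).
Geostrophic balance: in the Northern Hemisphere the Coriolis force deflects motion to the right, so the geostrophic wind blows 90° to the right of the pressure-gradient force (low pressure on the left).
Rotating 315° by 90° clockwise gives 045° — the wind blows toward the northeast.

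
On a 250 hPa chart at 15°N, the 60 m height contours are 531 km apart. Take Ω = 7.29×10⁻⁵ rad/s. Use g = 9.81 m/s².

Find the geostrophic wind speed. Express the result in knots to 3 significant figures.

57.1 knots

Coriolis parameter at 15°N:
f = 2Ω sin φ = 2 × 7.29×10⁻⁵ × sin 15° = 3.77×10⁻⁵ s⁻¹
Height gradient: |∂Z/∂n| = 60 m / 531000 m = 1.13×10⁻⁴
On a pressure surface, geostrophic balance gives V_g = (g/f)|∂Z/∂n|:
V_g = 9.81 × 1.13×10⁻⁴ / 3.77×10⁻⁵ = 29.4 m/s
Converting: 29.4 m/s × 1.944 = 57.1 knots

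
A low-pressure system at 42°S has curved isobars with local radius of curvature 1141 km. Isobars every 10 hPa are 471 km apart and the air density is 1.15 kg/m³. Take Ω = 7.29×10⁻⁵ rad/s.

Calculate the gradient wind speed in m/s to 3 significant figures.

16.5 m/s

Coriolis parameter at 42°S:
f = 2Ω sin φ = 2 × 7.29×10⁻⁵ × sin 42° = 9.76×10⁻⁵ s⁻¹
Pressure gradient: |∂P/∂n| = 1000 Pa / 471000 m = 2.12×10⁻³ Pa/m
Geostrophic speed: V_g = |∂P/∂n|/(fρ) = 2.12×10⁻³/(9.76×10⁻⁵ × 1.15) = 18.9 m/s
Around a low, centrifugal force acts outward with Coriolis, so pressure-gradient force balances both:
(1/ρ)|∂P/∂n| = fV + V²/R  →  V² + fR·V − fR·V_g = 0
With fR = 9.76×10⁻⁵ × 1141×10³ m = 111 m/s:
V = [−fR + √((fR)² + 4 fR V_g)]/2 = [−111 + √(111² + 4×111×18.9)]/2 = 16.5 m/s
Subgeostrophic (V < V_g = 18.9 m/s), as expected around a low.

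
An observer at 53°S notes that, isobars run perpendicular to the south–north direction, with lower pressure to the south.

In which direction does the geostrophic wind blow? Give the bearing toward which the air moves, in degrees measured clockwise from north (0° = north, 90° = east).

090°

The pressure-gradient force points toward the south (bearing 180°).
Geostrophic balance: in the Southern Hemisphere the Coriolis force deflects motion to the left, so the geostrophic wind blows 90° to the left of the pressure-gradient force (low pressure on the right).
Rotating 180° by 90° counterclockwise gives 090° — the wind blows toward the east.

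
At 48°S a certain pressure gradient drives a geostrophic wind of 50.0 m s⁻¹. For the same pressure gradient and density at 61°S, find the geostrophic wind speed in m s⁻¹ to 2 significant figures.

With the same pressure gradient and density, V_g ∝ 1/f ∝ 1/sin φ.
V₂ = V₁ · sin φ₁ / sin φ₂ = 50.0 × sin 48° / sin 61°
V₂ = 50.0 × 0.7431/0.8746 = 42 m s⁻¹

42 m s⁻¹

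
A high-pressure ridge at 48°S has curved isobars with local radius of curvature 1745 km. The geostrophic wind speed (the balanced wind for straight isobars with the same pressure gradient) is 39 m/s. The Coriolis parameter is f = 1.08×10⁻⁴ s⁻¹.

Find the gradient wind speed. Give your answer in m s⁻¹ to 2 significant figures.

55 m s⁻¹

Around a high, pressure-gradient force acts outward with centrifugal, so Coriolis balances both:
fV = (1/ρ)|∂P/∂n| + V²/R  →  V² − fR·V + fR·V_g = 0
With fR = 1.08×10⁻⁴ × 1745×10³ m = 188 m/s:
V = [fR − √((fR)² − 4 fR V_g)]/2 = [188 − √(188² − 4×188×39)]/2 = 55.1 m/s
Supergeostrophic (V > V_g = 39 m/s), as expected around a high.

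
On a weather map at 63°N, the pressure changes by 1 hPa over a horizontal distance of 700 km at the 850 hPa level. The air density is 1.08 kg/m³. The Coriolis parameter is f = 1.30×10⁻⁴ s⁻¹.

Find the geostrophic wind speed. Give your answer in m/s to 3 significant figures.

Pressure gradient: |∂P/∂n| = 100 Pa / 700000 m = 1.43×10⁻⁴ Pa/m
Geostrophic balance (pressure-gradient force = Coriolis force):
V_g = (1/(fρ)) |∂P/∂n| = 1.43×10⁻⁴ / (1.30×10⁻⁴ × 1.08) = 1.02 m/s

1.02 m/s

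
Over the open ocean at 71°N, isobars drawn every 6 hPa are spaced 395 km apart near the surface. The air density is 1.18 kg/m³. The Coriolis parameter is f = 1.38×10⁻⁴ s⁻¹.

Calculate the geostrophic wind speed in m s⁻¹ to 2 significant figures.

Pressure gradient: |∂P/∂n| = 600 Pa / 395000 m = 1.52×10⁻³ Pa/m
Geostrophic balance (pressure-gradient force = Coriolis force):
V_g = (1/(fρ)) |∂P/∂n| = 1.52×10⁻³ / (1.38×10⁻⁴ × 1.18) = 9.33 m/s

9.3 m s⁻¹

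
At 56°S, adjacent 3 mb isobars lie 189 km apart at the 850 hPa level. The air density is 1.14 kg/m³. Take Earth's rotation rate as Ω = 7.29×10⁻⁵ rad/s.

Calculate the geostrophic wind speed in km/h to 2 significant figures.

Coriolis parameter at 56°S:
f = 2Ω sin φ = 2 × 7.29×10⁻⁵ × sin 56° = 1.21×10⁻⁴ s⁻¹
Pressure gradient: |∂P/∂n| = 300 Pa / 189000 m = 1.59×10⁻³ Pa/m
Geostrophic balance (pressure-gradient force = Coriolis force):
V_g = (1/(fρ)) |∂P/∂n| = 1.59×10⁻³ / (1.21×10⁻⁴ × 1.14) = 11.5 m/s
Converting: 11.5 m/s × 3.6 = 41 km/h

41 km/h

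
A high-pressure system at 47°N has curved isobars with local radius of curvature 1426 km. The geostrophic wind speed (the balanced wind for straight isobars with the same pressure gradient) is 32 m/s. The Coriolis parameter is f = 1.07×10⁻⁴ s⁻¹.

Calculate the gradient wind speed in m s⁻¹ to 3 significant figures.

Around a high, pressure-gradient force acts outward with centrifugal, so Coriolis balances both:
fV = (1/ρ)|∂P/∂n| + V²/R  →  V² − fR·V + fR·V_g = 0
With fR = 1.07×10⁻⁴ × 1426×10³ m = 153 m/s:
V = [fR − √((fR)² − 4 fR V_g)]/2 = [153 − √(153² − 4×153×32)]/2 = 45.7 m/s
Supergeostrophic (V > V_g = 32 m/s), as expected around a high.

45.7 m s⁻¹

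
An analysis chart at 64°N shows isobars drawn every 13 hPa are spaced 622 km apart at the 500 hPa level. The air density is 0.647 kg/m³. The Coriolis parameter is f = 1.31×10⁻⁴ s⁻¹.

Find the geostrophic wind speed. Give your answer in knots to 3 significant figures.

47.9 knots

Pressure gradient: |∂P/∂n| = 1300 Pa / 622000 m = 2.09×10⁻³ Pa/m
Geostrophic balance (pressure-gradient force = Coriolis force):
V_g = (1/(fρ)) |∂P/∂n| = 2.09×10⁻³ / (1.31×10⁻⁴ × 0.647) = 24.7 m/s
Converting: 24.7 m/s × 1.944 = 47.9 knots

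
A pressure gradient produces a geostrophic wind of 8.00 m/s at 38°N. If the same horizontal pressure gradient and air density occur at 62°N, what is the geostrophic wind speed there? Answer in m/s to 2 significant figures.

With the same pressure gradient and density, V_g ∝ 1/f ∝ 1/sin φ.
V₂ = V₁ · sin φ₁ / sin φ₂ = 8.00 × sin 38° / sin 62°
V₂ = 8.00 × 0.6157/0.8829 = 5.6 m/s

5.6 m/s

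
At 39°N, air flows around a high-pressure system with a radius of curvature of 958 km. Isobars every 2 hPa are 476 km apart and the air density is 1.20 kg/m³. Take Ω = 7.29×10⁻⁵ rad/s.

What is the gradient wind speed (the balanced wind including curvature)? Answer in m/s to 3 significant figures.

Coriolis parameter at 39°N:
f = 2Ω sin φ = 2 × 7.29×10⁻⁵ × sin 39° = 9.18×10⁻⁵ s⁻¹
Pressure gradient: |∂P/∂n| = 200 Pa / 476000 m = 4.20×10⁻⁴ Pa/m
Geostrophic speed: V_g = |∂P/∂n|/(fρ) = 4.20×10⁻⁴/(9.18×10⁻⁵ × 1.20) = 3.82 m/s
Around a high, pressure-gradient force acts outward with centrifugal, so Coriolis balances both:
fV = (1/ρ)|∂P/∂n| + V²/R  →  V² − fR·V + fR·V_g = 0
With fR = 9.18×10⁻⁵ × 958×10³ m = 87.9 m/s:
V = [fR − √((fR)² − 4 fR V_g)]/2 = [87.9 − √(87.9² − 4×87.9×3.82)]/2 = 4 m/s
Supergeostrophic (V > V_g = 3.82 m/s), as expected around a high.

4.00 m/s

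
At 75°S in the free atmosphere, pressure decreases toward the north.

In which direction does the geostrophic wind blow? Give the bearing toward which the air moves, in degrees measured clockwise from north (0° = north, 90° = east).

The pressure-gradient force points toward the north (bearing 000°).
Geostrophic balance: in the Southern Hemisphere the Coriolis force deflects motion to the left, so the geostrophic wind blows 90° to the left of the pressure-gradient force (low pressure on the right).
Rotating 000° by 90° counterclockwise gives 270° — the wind blows toward the west.

270°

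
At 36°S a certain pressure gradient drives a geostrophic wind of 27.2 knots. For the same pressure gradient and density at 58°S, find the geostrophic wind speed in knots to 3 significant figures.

18.9 knots

With the same pressure gradient and density, V_g ∝ 1/f ∝ 1/sin φ.
V₂ = V₁ · sin φ₁ / sin φ₂ = 27.2 × sin 36° / sin 58°
V₂ = 27.2 × 0.5878/0.8480 = 18.9 knots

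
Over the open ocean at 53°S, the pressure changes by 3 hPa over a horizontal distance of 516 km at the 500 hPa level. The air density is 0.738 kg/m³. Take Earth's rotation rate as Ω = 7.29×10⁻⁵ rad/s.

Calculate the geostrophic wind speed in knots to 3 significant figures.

Coriolis parameter at 53°S:
f = 2Ω sin φ = 2 × 7.29×10⁻⁵ × sin 53° = 1.16×10⁻⁴ s⁻¹
Pressure gradient: |∂P/∂n| = 300 Pa / 516000 m = 5.81×10⁻⁴ Pa/m
Geostrophic balance (pressure-gradient force = Coriolis force):
V_g = (1/(fρ)) |∂P/∂n| = 5.81×10⁻⁴ / (1.16×10⁻⁴ × 0.738) = 6.77 m/s
Converting: 6.77 m/s × 1.944 = 13.2 knots

13.2 knots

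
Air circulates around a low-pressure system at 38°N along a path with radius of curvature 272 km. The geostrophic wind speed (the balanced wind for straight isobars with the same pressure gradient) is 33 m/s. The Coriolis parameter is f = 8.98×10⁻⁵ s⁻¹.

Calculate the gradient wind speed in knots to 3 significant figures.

Around a low, centrifugal force acts outward with Coriolis, so pressure-gradient force balances both:
(1/ρ)|∂P/∂n| = fV + V²/R  →  V² + fR·V − fR·V_g = 0
With fR = 8.98×10⁻⁵ × 272×10³ m = 24.4 m/s:
V = [−fR + √((fR)² + 4 fR V_g)]/2 = [−24.4 + √(24.4² + 4×24.4×33)]/2 = 18.7 m/s
Subgeostrophic (V < V_g = 33 m/s), as expected around a low.
Converting: 18.7 m/s × 1.944 = 36.3 knots

36.3 knots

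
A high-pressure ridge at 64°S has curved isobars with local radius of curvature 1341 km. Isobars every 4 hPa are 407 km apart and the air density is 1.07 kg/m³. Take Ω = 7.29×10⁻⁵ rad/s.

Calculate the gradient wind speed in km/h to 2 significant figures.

Coriolis parameter at 64°S:
f = 2Ω sin φ = 2 × 7.29×10⁻⁵ × sin 64° = 1.31×10⁻⁴ s⁻¹
Pressure gradient: |∂P/∂n| = 400 Pa / 407000 m = 9.83×10⁻⁴ Pa/m
Geostrophic speed: V_g = |∂P/∂n|/(fρ) = 9.83×10⁻⁴/(1.31×10⁻⁴ × 1.07) = 7.01 m/s
Around a high, pressure-gradient force acts outward with centrifugal, so Coriolis balances both:
fV = (1/ρ)|∂P/∂n| + V²/R  →  V² − fR·V + fR·V_g = 0
With fR = 1.31×10⁻⁴ × 1341×10³ m = 176 m/s:
V = [fR − √((fR)² − 4 fR V_g)]/2 = [176 − √(176² − 4×176×7.01)]/2 = 7.31 m/s
Supergeostrophic (V > V_g = 7.01 m/s), as expected around a high.
Converting: 7.31 m/s × 3.6 = 26 km/h

26 km/h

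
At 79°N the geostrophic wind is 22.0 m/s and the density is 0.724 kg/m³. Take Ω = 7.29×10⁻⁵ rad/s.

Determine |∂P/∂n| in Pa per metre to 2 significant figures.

Coriolis parameter at 79°N:
f = 2Ω sin φ = 2 × 7.29×10⁻⁵ × sin 79° = 1.43×10⁻⁴ s⁻¹
Geostrophic balance rearranged: |∂P/∂n| = f ρ V_g
|∂P/∂n| = 1.43×10⁻⁴ × 0.724 × 22.0 = 2.28×10⁻³ Pa/m

2.3×10⁻³ Pa/m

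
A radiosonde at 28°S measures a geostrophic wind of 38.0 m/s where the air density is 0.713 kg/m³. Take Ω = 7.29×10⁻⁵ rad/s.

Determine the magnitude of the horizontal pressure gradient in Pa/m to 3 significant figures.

1.85×10⁻³ Pa/m

Coriolis parameter at 28°S:
f = 2Ω sin φ = 2 × 7.29×10⁻⁵ × sin 28° = 6.84×10⁻⁵ s⁻¹
Geostrophic balance rearranged: |∂P/∂n| = f ρ V_g
|∂P/∂n| = 6.84×10⁻⁵ × 0.713 × 38.0 = 1.85×10⁻³ Pa/m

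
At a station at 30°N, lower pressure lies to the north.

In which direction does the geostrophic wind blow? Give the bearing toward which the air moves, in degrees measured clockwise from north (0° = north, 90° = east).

090°

The pressure-gradient force points toward the north (bearing 000°).
Geostrophic balance: in the Northern Hemisphere the Coriolis force deflects motion to the right, so the geostrophic wind blows 90° to the right of the pressure-gradient force (low pressure on the left).
Rotating 000° by 90° clockwise gives 090° — the wind blows toward the east.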